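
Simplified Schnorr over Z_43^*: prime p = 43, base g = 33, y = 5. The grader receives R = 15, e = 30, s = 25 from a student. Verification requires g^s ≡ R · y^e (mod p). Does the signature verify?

g^s mod p:
33^2 = 1089 ≡ 14
33^4 ≡ 14^2 = 196 ≡ 24
33^8 ≡ 24^2 = 576 ≡ 17
33^16 ≡ 17^2 = 289 ≡ 31
25 = 16 + 8 + 1, so 33^25 ≡ 31·17·33 ≡ 19 (mod 43)
R · y^e mod p:
5^2 = 25
5^4 ≡ 25^2 = 625 ≡ 23
5^8 ≡ 23^2 = 529 ≡ 13
5^16 ≡ 13^2 = 169 ≡ 40
30 = 16 + 8 + 4 + 2, so 5^30 ≡ 40·13·23·25 ≡ 21 (mod 43)
15·21 = 315 ≡ 14 (mod 43)
19 ≠ 14; the check fails.

does not verify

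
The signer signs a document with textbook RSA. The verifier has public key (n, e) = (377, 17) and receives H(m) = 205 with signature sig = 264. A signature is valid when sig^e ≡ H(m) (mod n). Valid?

Squares mod 377: sig^1≡264, sig^2≡328, sig^4≡139, sig^8≡94, sig^16≡165
17 = 16 + 1, so sig^17 ≡ 165·264 ≡ 205 (mod 377)
205 = H(m), so the signature checks out.

yes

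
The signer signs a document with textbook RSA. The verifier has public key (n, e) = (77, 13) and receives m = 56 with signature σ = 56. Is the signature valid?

Squares mod 77: σ^1≡56, σ^2≡56, σ^4≡56, σ^8≡56
13 = 8 + 4 + 1, so σ^13 ≡ 56·56·56 ≡ 56 (mod 77)
56 = m, so the signature checks out.

valid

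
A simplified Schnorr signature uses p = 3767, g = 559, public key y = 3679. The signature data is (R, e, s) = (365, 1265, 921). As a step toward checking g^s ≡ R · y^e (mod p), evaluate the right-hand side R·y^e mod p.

2436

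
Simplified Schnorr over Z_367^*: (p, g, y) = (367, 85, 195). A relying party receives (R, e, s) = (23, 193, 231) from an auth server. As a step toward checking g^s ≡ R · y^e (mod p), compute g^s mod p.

258

Squares mod 367: 85^1≡85, 85^2≡252, 85^4≡13, 85^8≡169, 85^16≡302, 85^32≡188, 85^64≡112, 85^128≡66
231 = 128 + 64 + 32 + 4 + 2 + 1, so 85^231 ≡ 66·112·188·13·252·85 ≡ 258 (mod 367)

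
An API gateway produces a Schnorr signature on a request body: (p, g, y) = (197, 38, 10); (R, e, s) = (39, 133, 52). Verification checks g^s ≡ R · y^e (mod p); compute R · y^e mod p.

10^133 mod 197 = 33
R · y^e ≡ 39·33 = 1287 ≡ 105 (mod 197)

105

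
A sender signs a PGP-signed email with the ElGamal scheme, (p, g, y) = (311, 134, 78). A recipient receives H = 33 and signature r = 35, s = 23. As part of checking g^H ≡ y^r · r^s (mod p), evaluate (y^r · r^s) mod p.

78^35 mod 311 = 260
35^23 mod 311 = 156
y^r · r^s ≡ 260·156 = 40560 ≡ 130 (mod 311)

130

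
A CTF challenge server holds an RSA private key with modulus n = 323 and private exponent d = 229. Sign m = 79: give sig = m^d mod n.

m^2 ≡ 79^2 = 6241 ≡ 104
m^4 ≡ 104^2 = 10816 ≡ 157
m^8 ≡ 157^2 = 24649 ≡ 101
m^16 ≡ 101^2 = 10201 ≡ 188
m^32 ≡ 188^2 = 35344 ≡ 137
m^64 ≡ 137^2 = 18769 ≡ 35
m^128 ≡ 35^2 = 1225 ≡ 256
229 = 128 + 64 + 32 + 4 + 1, so m^229 ≡ 256·35·137·157·79 ≡ 299 (mod 323)

299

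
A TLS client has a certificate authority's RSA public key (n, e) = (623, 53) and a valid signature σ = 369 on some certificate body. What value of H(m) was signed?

325

σ^2 ≡ 369^2 = 136161 ≡ 347
σ^4 ≡ 347^2 = 120409 ≡ 170
σ^8 ≡ 170^2 = 28900 ≡ 242
σ^16 ≡ 242^2 = 58564 ≡ 2
σ^32 ≡ 2^2 = 4
53 = 32 + 16 + 4 + 1, so σ^53 ≡ 4·2·170·369 ≡ 325 (mod 623)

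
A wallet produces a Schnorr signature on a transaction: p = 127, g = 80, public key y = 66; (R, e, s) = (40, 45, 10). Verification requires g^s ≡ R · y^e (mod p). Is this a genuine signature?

genuine

g^s mod p:
80^2 = 6400 ≡ 50
80^4 ≡ 50^2 = 2500 ≡ 87
80^8 ≡ 87^2 = 7569 ≡ 76
10 = 8 + 2, so 80^10 ≡ 76·50 ≡ 117 (mod 127)
R · y^e mod p:
66^2 = 4356 ≡ 38
66^4 ≡ 38^2 = 1444 ≡ 47
66^8 ≡ 47^2 = 2209 ≡ 50
66^16 ≡ 50^2 = 2500 ≡ 87
66^32 ≡ 87^2 = 7569 ≡ 76
45 = 32 + 8 + 4 + 1, so 66^45 ≡ 76·50·47·66 ≡ 95 (mod 127)
40·95 = 3800 ≡ 117 (mod 127)
117 ≡ 117 (mod 127); signature holds.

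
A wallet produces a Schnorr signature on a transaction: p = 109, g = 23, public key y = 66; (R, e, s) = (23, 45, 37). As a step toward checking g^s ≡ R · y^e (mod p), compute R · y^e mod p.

23

66^2 = 4356 ≡ 105
66^4 ≡ 105^2 = 11025 ≡ 16
66^8 ≡ 16^2 = 256 ≡ 38
66^16 ≡ 38^2 = 1444 ≡ 27
66^32 ≡ 27^2 = 729 ≡ 75
45 = 32 + 8 + 4 + 1, so 66^45 ≡ 75·38·16·66 ≡ 1 (mod 109)
R · y^e ≡ 23·1 = 23 ≡ 23 (mod 109)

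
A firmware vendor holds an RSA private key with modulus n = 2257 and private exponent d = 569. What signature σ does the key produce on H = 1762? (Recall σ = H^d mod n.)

1377

H^2 ≡ 1762^2 = 3104644 ≡ 1269
H^4 ≡ 1269^2 = 1610361 ≡ 1120
H^8 ≡ 1120^2 = 1254400 ≡ 1765
H^16 ≡ 1765^2 = 3115225 ≡ 565
H^32 ≡ 565^2 = 319225 ≡ 988
H^64 ≡ 988^2 = 976144 ≡ 1120
H^128 ≡ 1120^2 = 1254400 ≡ 1765
H^256 ≡ 1765^2 = 3115225 ≡ 565
H^512 ≡ 565^2 = 319225 ≡ 988
569 = 512 + 32 + 16 + 8 + 1, so H^569 ≡ 988·988·565·1765·1762 ≡ 1377 (mod 2257)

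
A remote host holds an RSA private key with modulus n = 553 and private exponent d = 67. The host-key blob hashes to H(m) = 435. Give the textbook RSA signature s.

547

(H(m))^2 ≡ 435^2 = 189225 ≡ 99
(H(m))^4 ≡ 99^2 = 9801 ≡ 400
(H(m))^8 ≡ 400^2 = 160000 ≡ 183
(H(m))^16 ≡ 183^2 = 33489 ≡ 309
(H(m))^32 ≡ 309^2 = 95481 ≡ 365
(H(m))^64 ≡ 365^2 = 133225 ≡ 505
67 = 64 + 2 + 1, so (H(m))^67 ≡ 505·99·435 ≡ 547 (mod 553)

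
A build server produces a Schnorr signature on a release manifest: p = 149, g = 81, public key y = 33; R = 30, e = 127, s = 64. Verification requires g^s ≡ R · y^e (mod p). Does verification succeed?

passes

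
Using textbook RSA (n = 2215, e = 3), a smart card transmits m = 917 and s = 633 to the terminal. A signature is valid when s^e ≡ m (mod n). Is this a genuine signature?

s^2 ≡ 633^2 = 400689 ≡ 1989
3 = 2 + 1, so s^3 ≡ 1989·633 ≡ 917 (mod 2215)
s^3 mod 2215 = 917 matches m.

genuine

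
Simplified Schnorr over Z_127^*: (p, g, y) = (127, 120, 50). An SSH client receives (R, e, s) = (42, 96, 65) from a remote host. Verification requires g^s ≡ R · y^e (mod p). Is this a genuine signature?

g^s mod p:
120^2 = 14400 ≡ 49
120^4 ≡ 49^2 = 2401 ≡ 115
120^8 ≡ 115^2 = 13225 ≡ 17
120^16 ≡ 17^2 = 289 ≡ 35
120^32 ≡ 35^2 = 1225 ≡ 82
120^64 ≡ 82^2 = 6724 ≡ 120
65 = 64 + 1, so 120^65 ≡ 120·120 ≡ 49 (mod 127)
R · y^e mod p:
50^2 = 2500 ≡ 87
50^4 ≡ 87^2 = 7569 ≡ 76
50^8 ≡ 76^2 = 5776 ≡ 61
50^16 ≡ 61^2 = 3721 ≡ 38
50^32 ≡ 38^2 = 1444 ≡ 47
50^64 ≡ 47^2 = 2209 ≡ 50
96 = 64 + 32, so 50^96 ≡ 50·47 ≡ 64 (mod 127)
42·64 = 2688 ≡ 21 (mod 127)
49 ≠ 21; the check fails.

forged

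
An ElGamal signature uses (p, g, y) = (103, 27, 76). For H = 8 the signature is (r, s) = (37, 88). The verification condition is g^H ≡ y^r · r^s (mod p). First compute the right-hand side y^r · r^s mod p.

Squares mod 103: 76^1≡76, 76^2≡8, 76^4≡64, 76^8≡79, 76^16≡61, 76^32≡13
37 = 32 + 4 + 1, so 76^37 ≡ 13·64·76 ≡ 93 (mod 103)
Squares mod 103: 37^1≡37, 37^2≡30, 37^4≡76, 37^8≡8, 37^16≡64, 37^32≡79, 37^64≡61
88 = 64 + 16 + 8, so 37^88 ≡ 61·64·8 ≡ 23 (mod 103)
y^r · r^s ≡ 93·23 = 2139 ≡ 79 (mod 103)

79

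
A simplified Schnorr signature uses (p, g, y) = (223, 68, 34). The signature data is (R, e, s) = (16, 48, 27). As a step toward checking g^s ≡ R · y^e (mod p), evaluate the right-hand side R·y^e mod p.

Squares mod 223: 34^1≡34, 34^2≡41, 34^4≡120, 34^8≡128, 34^16≡105, 34^32≡98
48 = 32 + 16, so 34^48 ≡ 98·105 ≡ 32 (mod 223)
R · y^e ≡ 16·32 = 512 ≡ 66 (mod 223)

66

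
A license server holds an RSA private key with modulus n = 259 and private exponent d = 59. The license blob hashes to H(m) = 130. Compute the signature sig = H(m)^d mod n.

163

(H(m))^2 ≡ 130^2 = 16900 ≡ 65
(H(m))^4 ≡ 65^2 = 4225 ≡ 81
(H(m))^8 ≡ 81^2 = 6561 ≡ 86
(H(m))^16 ≡ 86^2 = 7396 ≡ 144
(H(m))^32 ≡ 144^2 = 20736 ≡ 16
59 = 32 + 16 + 8 + 2 + 1, so (H(m))^59 ≡ 16·144·86·65·130 ≡ 163 (mod 259)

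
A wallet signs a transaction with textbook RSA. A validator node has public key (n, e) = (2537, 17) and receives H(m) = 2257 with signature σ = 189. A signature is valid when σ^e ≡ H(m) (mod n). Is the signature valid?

σ^2 ≡ 189^2 = 35721 ≡ 203
σ^4 ≡ 203^2 = 41209 ≡ 617
σ^8 ≡ 617^2 = 380689 ≡ 139
σ^16 ≡ 139^2 = 19321 ≡ 1562
17 = 16 + 1, so σ^17 ≡ 1562·189 ≡ 926 (mod 2537)
σ^17 mod 2537 = 926, but H(m) = 2257.

invalid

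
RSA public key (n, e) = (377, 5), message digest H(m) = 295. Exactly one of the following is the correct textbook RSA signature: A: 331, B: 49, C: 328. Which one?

C

Candidate A: 331^5 mod 377 = 41
Candidate B: 49^5 mod 377 = 82
Candidate C: 328^5 mod 377 = 295
  → matches H(m) = 295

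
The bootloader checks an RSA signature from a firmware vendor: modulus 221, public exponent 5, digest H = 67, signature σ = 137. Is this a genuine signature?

Squares mod 221: σ^1≡137, σ^2≡205, σ^4≡35
5 = 4 + 1, so σ^5 ≡ 35·137 ≡ 154 (mod 221)
σ^5 mod 221 = 154, but H = 67.

forged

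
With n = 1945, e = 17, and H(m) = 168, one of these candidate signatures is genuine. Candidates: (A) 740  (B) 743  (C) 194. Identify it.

Candidate A: Squares mod 1945: 740^1≡740, 740^2≡1055, 740^4≡485, 740^8≡1825, 740^16≡785; 17 = 16 + 1, so 740^17 ≡ 785·740 ≡ 1290 (mod 1945)
Candidate B: Squares mod 1945: 743^1≡743, 743^2≡1614, 743^4≡641, 743^8≡486, 743^16≡851; 17 = 16 + 1, so 743^17 ≡ 851·743 ≡ 168 (mod 1945)
  → matches H(m) = 168
Candidate C: Squares mod 1945: 194^1≡194, 194^2≡681, 194^4≡851, 194^8≡661, 194^16≡1241; 17 = 16 + 1, so 194^17 ≡ 1241·194 ≡ 1519 (mod 1945)

B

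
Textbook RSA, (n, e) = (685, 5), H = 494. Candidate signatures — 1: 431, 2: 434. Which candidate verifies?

2

Candidate 1: 431^2 = 185761 ≡ 126; 431^4 ≡ 126^2 = 15876 ≡ 121; 5 = 4 + 1, so 431^5 ≡ 121·431 ≡ 91 (mod 685)
Candidate 2: 434^2 = 188356 ≡ 666; 434^4 ≡ 666^2 = 443556 ≡ 361; 5 = 4 + 1, so 434^5 ≡ 361·434 ≡ 494 (mod 685)
  → matches H = 494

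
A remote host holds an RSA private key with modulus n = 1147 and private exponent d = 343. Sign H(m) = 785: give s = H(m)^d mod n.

Squares mod 1147: (H(m))^1≡785, (H(m))^2≡286, (H(m))^4≡359, (H(m))^8≡417, (H(m))^16≡692, (H(m))^32≡565, (H(m))^64≡359, (H(m))^128≡417, (H(m))^256≡692
343 = 256 + 64 + 16 + 4 + 2 + 1, so (H(m))^343 ≡ 692·359·692·359·286·785 ≡ 288 (mod 1147)

288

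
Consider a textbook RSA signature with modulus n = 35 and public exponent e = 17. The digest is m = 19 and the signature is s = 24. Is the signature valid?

s^2 ≡ 24^2 = 576 ≡ 16
s^4 ≡ 16^2 = 256 ≡ 11
s^8 ≡ 11^2 = 121 ≡ 16
s^16 ≡ 16^2 = 256 ≡ 11
17 = 16 + 1, so s^17 ≡ 11·24 ≡ 19 (mod 35)
s^17 mod 35 = 19 matches m.

valid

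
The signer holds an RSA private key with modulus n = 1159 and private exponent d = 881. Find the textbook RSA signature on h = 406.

h^2 ≡ 406^2 = 164836 ≡ 258
h^4 ≡ 258^2 = 66564 ≡ 501
h^8 ≡ 501^2 = 251001 ≡ 657
h^16 ≡ 657^2 = 431649 ≡ 501
h^32 ≡ 501^2 = 251001 ≡ 657
h^64 ≡ 657^2 = 431649 ≡ 501
h^128 ≡ 501^2 = 251001 ≡ 657
h^256 ≡ 657^2 = 431649 ≡ 501
h^512 ≡ 501^2 = 251001 ≡ 657
881 = 512 + 256 + 64 + 32 + 16 + 1, so h^881 ≡ 657·501·501·657·501·406 ≡ 581 (mod 1159)

581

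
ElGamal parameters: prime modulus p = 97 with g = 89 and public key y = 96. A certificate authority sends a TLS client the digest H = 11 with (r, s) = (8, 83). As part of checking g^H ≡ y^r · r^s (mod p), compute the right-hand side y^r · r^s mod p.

96^2 = 9216 ≡ 1
96^4 ≡ 1^2 = 1
96^8 ≡ 1^2 = 1
8^2 = 64
8^4 ≡ 64^2 = 4096 ≡ 22
8^8 ≡ 22^2 = 484 ≡ 96
8^16 ≡ 96^2 = 9216 ≡ 1
8^32 ≡ 1^2 = 1
8^64 ≡ 1^2 = 1
83 = 64 + 16 + 2 + 1, so 8^83 ≡ 1·1·64·8 ≡ 27 (mod 97)
y^r · r^s ≡ 1·27 = 27 ≡ 27 (mod 97)

27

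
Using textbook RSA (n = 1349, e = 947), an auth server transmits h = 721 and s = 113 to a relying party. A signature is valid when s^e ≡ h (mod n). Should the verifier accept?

accept

s^2 ≡ 113^2 = 12769 ≡ 628
s^4 ≡ 628^2 = 394384 ≡ 476
s^8 ≡ 476^2 = 226576 ≡ 1293
s^16 ≡ 1293^2 = 1671849 ≡ 438
s^32 ≡ 438^2 = 191844 ≡ 286
s^64 ≡ 286^2 = 81796 ≡ 856
s^128 ≡ 856^2 = 732736 ≡ 229
s^256 ≡ 229^2 = 52441 ≡ 1179
s^512 ≡ 1179^2 = 1390041 ≡ 571
947 = 512 + 256 + 128 + 32 + 16 + 2 + 1, so s^947 ≡ 571·1179·229·286·438·628·113 ≡ 721 (mod 1349)
Since 721 equals the digest 721, verification succeeds.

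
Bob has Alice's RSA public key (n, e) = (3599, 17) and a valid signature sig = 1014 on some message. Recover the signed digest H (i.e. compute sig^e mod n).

Squares mod 3599: sig^1≡1014, sig^2≡2481, sig^4≡1071, sig^8≡2559, sig^16≡1900
17 = 16 + 1, so sig^17 ≡ 1900·1014 ≡ 1135 (mod 3599)

1135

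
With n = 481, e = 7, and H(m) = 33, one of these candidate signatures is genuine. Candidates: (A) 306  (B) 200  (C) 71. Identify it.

C

Candidate A: 306^7 mod 481 = 84
Candidate B: 200^7 mod 481 = 294
Candidate C: 71^7 mod 481 = 33
  → matches H(m) = 33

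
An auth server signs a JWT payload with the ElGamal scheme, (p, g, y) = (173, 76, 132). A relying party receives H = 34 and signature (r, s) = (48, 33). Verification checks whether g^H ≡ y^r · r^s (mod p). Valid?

Left side g^H mod p:
76^2 = 5776 ≡ 67
76^4 ≡ 67^2 = 4489 ≡ 164
76^8 ≡ 164^2 = 26896 ≡ 81
76^16 ≡ 81^2 = 6561 ≡ 160
76^32 ≡ 160^2 = 25600 ≡ 169
34 = 32 + 2, so 76^34 ≡ 169·67 ≡ 78 (mod 173)
Right side y^r · r^s mod p:
132^2 = 17424 ≡ 124
132^4 ≡ 124^2 = 15376 ≡ 152
132^8 ≡ 152^2 = 23104 ≡ 95
132^16 ≡ 95^2 = 9025 ≡ 29
132^32 ≡ 29^2 = 841 ≡ 149
48 = 32 + 16, so 132^48 ≡ 149·29 ≡ 169 (mod 173)
48^2 = 2304 ≡ 55
48^4 ≡ 55^2 = 3025 ≡ 84
48^8 ≡ 84^2 = 7056 ≡ 136
48^16 ≡ 136^2 = 18496 ≡ 158
48^32 ≡ 158^2 = 24964 ≡ 52
33 = 32 + 1, so 48^33 ≡ 52·48 ≡ 74 (mod 173)
169·74 = 12506 ≡ 50 (mod 173)
78 ≠ 50, so verification fails.

no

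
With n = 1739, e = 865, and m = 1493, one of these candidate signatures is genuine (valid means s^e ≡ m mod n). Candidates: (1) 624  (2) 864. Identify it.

2

Candidate 1: Squares mod 1739: 624^1≡624, 624^2≡1579, 624^4≡1254, 624^8≡460, 624^16≡1181, 624^32≡83, 624^64≡1672, 624^128≡1011, 624^256≡1328, 624^512≡238; 865 = 512 + 256 + 64 + 32 + 1, so 624^865 ≡ 238·1328·1672·83·624 ≡ 735 (mod 1739)
Candidate 2: Squares mod 1739: 864^1≡864, 864^2≡465, 864^4≡589, 864^8≡860, 864^16≡525, 864^32≡863, 864^64≡477, 864^128≡1459, 864^256≡145, 864^512≡157; 865 = 512 + 256 + 64 + 32 + 1, so 864^865 ≡ 157·145·477·863·864 ≡ 1493 (mod 1739)
  → matches m = 1493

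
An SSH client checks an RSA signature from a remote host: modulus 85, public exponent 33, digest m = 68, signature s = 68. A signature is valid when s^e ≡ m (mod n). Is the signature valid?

valid

s^2 ≡ 68^2 = 4624 ≡ 34
s^4 ≡ 34^2 = 1156 ≡ 51
s^8 ≡ 51^2 = 2601 ≡ 51
s^16 ≡ 51^2 = 2601 ≡ 51
s^32 ≡ 51^2 = 2601 ≡ 51
33 = 32 + 1, so s^33 ≡ 51·68 ≡ 68 (mod 85)
68 = m, so the signature checks out.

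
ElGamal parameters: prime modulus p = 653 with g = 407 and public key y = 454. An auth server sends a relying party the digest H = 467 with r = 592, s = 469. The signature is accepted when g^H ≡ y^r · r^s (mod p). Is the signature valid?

invalid

Left side g^H mod p:
407^2 = 165649 ≡ 440
407^4 ≡ 440^2 = 193600 ≡ 312
407^8 ≡ 312^2 = 97344 ≡ 47
407^16 ≡ 47^2 = 2209 ≡ 250
407^32 ≡ 250^2 = 62500 ≡ 465
407^64 ≡ 465^2 = 216225 ≡ 82
407^128 ≡ 82^2 = 6724 ≡ 194
407^256 ≡ 194^2 = 37636 ≡ 415
467 = 256 + 128 + 64 + 16 + 2 + 1, so 407^467 ≡ 415·194·82·250·440·407 ≡ 65 (mod 653)
Right side y^r · r^s mod p:
454^2 = 206116 ≡ 421
454^4 ≡ 421^2 = 177241 ≡ 278
454^8 ≡ 278^2 = 77284 ≡ 230
454^16 ≡ 230^2 = 52900 ≡ 7
454^32 ≡ 7^2 = 49
454^64 ≡ 49^2 = 2401 ≡ 442
454^128 ≡ 442^2 = 195364 ≡ 117
454^256 ≡ 117^2 = 13689 ≡ 629
454^512 ≡ 629^2 = 395641 ≡ 576
592 = 512 + 64 + 16, so 454^592 ≡ 576·442·7 ≡ 107 (mod 653)
592^2 = 350464 ≡ 456
592^4 ≡ 456^2 = 207936 ≡ 282
592^8 ≡ 282^2 = 79524 ≡ 511
592^16 ≡ 511^2 = 261121 ≡ 574
592^32 ≡ 574^2 = 329476 ≡ 364
592^64 ≡ 364^2 = 132496 ≡ 590
592^128 ≡ 590^2 = 348100 ≡ 51
592^256 ≡ 51^2 = 2601 ≡ 642
469 = 256 + 128 + 64 + 16 + 4 + 1, so 592^469 ≡ 642·51·590·574·282·592 ≡ 41 (mod 653)
107·41 = 4387 ≡ 469 (mod 653)
65 ≠ 469, so verification fails.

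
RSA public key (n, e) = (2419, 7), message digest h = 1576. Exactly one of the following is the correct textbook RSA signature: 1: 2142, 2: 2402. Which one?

1

Candidate 1: 2142^2 = 4588164 ≡ 1740; 2142^4 ≡ 1740^2 = 3027600 ≡ 1431; 7 = 4 + 2 + 1, so 2142^7 ≡ 1431·1740·2142 ≡ 1576 (mod 2419)
  → matches h = 1576
Candidate 2: 2402^2 = 5769604 ≡ 289; 2402^4 ≡ 289^2 = 83521 ≡ 1275; 7 = 4 + 2 + 1, so 2402^7 ≡ 1275·289·2402 ≡ 1135 (mod 2419)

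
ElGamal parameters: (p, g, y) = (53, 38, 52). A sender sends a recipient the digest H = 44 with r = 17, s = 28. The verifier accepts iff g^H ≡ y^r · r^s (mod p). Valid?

Left side g^H mod p:
38^2 = 1444 ≡ 13
38^4 ≡ 13^2 = 169 ≡ 10
38^8 ≡ 10^2 = 100 ≡ 47
38^16 ≡ 47^2 = 2209 ≡ 36
38^32 ≡ 36^2 = 1296 ≡ 24
44 = 32 + 8 + 4, so 38^44 ≡ 24·47·10 ≡ 44 (mod 53)
Right side y^r · r^s mod p:
52^2 = 2704 ≡ 1
52^4 ≡ 1^2 = 1
52^8 ≡ 1^2 = 1
52^16 ≡ 1^2 = 1
17 = 16 + 1, so 52^17 ≡ 1·52 ≡ 52 (mod 53)
17^2 = 289 ≡ 24
17^4 ≡ 24^2 = 576 ≡ 46
17^8 ≡ 46^2 = 2116 ≡ 49
17^16 ≡ 49^2 = 2401 ≡ 16
28 = 16 + 8 + 4, so 17^28 ≡ 16·49·46 ≡ 24 (mod 53)
52·24 = 1248 ≡ 29 (mod 53)
44 ≠ 29, so verification fails.

no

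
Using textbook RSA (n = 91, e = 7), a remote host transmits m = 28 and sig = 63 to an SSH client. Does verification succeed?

passes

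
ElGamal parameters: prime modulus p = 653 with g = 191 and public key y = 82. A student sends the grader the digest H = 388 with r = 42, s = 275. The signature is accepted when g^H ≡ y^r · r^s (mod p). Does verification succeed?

fails

Left side g^H mod p:
191^2 = 36481 ≡ 566
191^4 ≡ 566^2 = 320356 ≡ 386
191^8 ≡ 386^2 = 148996 ≡ 112
191^16 ≡ 112^2 = 12544 ≡ 137
191^32 ≡ 137^2 = 18769 ≡ 485
191^64 ≡ 485^2 = 235225 ≡ 145
191^128 ≡ 145^2 = 21025 ≡ 129
191^256 ≡ 129^2 = 16641 ≡ 316
388 = 256 + 128 + 4, so 191^388 ≡ 316·129·386 ≡ 216 (mod 653)
Right side y^r · r^s mod p:
82^2 = 6724 ≡ 194
82^4 ≡ 194^2 = 37636 ≡ 415
82^8 ≡ 415^2 = 172225 ≡ 486
82^16 ≡ 486^2 = 236196 ≡ 463
82^32 ≡ 463^2 = 214369 ≡ 185
42 = 32 + 8 + 2, so 82^42 ≡ 185·486·194 ≡ 257 (mod 653)
42^2 = 1764 ≡ 458
42^4 ≡ 458^2 = 209764 ≡ 151
42^8 ≡ 151^2 = 22801 ≡ 599
42^16 ≡ 599^2 = 358801 ≡ 304
42^32 ≡ 304^2 = 92416 ≡ 343
42^64 ≡ 343^2 = 117649 ≡ 109
42^128 ≡ 109^2 = 11881 ≡ 127
42^256 ≡ 127^2 = 16129 ≡ 457
275 = 256 + 16 + 2 + 1, so 42^275 ≡ 457·304·458·42 ≡ 183 (mod 653)
257·183 = 47031 ≡ 15 (mod 653)
216 ≠ 15, so verification fails.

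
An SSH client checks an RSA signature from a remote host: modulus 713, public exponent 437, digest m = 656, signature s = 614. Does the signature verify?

verifies

s^2 ≡ 614^2 = 376996 ≡ 532
s^4 ≡ 532^2 = 283024 ≡ 676
s^8 ≡ 676^2 = 456976 ≡ 656
s^16 ≡ 656^2 = 430336 ≡ 397
s^32 ≡ 397^2 = 157609 ≡ 36
s^64 ≡ 36^2 = 1296 ≡ 583
s^128 ≡ 583^2 = 339889 ≡ 501
s^256 ≡ 501^2 = 251001 ≡ 25
437 = 256 + 128 + 32 + 16 + 4 + 1, so s^437 ≡ 25·501·36·397·676·614 ≡ 656 (mod 713)
s^437 mod 713 = 656 matches m.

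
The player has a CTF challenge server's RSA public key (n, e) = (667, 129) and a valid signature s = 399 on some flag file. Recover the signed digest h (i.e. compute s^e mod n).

s^129 mod 667 = 556

556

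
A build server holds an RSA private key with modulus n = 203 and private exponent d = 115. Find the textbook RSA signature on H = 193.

102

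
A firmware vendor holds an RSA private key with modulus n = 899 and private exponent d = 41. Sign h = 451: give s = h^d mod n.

h^2 ≡ 451^2 = 203401 ≡ 227
h^4 ≡ 227^2 = 51529 ≡ 286
h^8 ≡ 286^2 = 81796 ≡ 886
h^16 ≡ 886^2 = 784996 ≡ 169
h^32 ≡ 169^2 = 28561 ≡ 692
41 = 32 + 8 + 1, so h^41 ≡ 692·886·451 ≡ 890 (mod 899)

890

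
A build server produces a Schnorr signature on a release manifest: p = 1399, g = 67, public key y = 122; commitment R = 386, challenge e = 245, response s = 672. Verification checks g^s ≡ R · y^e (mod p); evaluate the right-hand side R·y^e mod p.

236

122^2 = 14884 ≡ 894
122^4 ≡ 894^2 = 799236 ≡ 407
122^8 ≡ 407^2 = 165649 ≡ 567
122^16 ≡ 567^2 = 321489 ≡ 1118
122^32 ≡ 1118^2 = 1249924 ≡ 617
122^64 ≡ 617^2 = 380689 ≡ 161
122^128 ≡ 161^2 = 25921 ≡ 739
245 = 128 + 64 + 32 + 16 + 4 + 1, so 122^245 ≡ 739·161·617·1118·407·122 ≡ 624 (mod 1399)
R · y^e ≡ 386·624 = 240864 ≡ 236 (mod 1399)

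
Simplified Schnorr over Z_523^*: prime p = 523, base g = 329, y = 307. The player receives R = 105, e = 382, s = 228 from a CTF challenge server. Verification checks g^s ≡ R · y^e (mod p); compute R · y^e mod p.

307^2 = 94249 ≡ 109
307^4 ≡ 109^2 = 11881 ≡ 375
307^8 ≡ 375^2 = 140625 ≡ 461
307^16 ≡ 461^2 = 212521 ≡ 183
307^32 ≡ 183^2 = 33489 ≡ 17
307^64 ≡ 17^2 = 289
307^128 ≡ 289^2 = 83521 ≡ 364
307^256 ≡ 364^2 = 132496 ≡ 177
382 = 256 + 64 + 32 + 16 + 8 + 4 + 2, so 307^382 ≡ 177·289·17·183·461·375·109 ≡ 284 (mod 523)
R · y^e ≡ 105·284 = 29820 ≡ 9 (mod 523)

9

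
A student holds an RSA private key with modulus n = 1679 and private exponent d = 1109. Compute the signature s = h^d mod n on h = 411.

557

h^2 ≡ 411^2 = 168921 ≡ 1021
h^4 ≡ 1021^2 = 1042441 ≡ 1461
h^8 ≡ 1461^2 = 2134521 ≡ 512
h^16 ≡ 512^2 = 262144 ≡ 220
h^32 ≡ 220^2 = 48400 ≡ 1388
h^64 ≡ 1388^2 = 1926544 ≡ 731
h^128 ≡ 731^2 = 534361 ≡ 439
h^256 ≡ 439^2 = 192721 ≡ 1315
h^512 ≡ 1315^2 = 1729225 ≡ 1534
h^1024 ≡ 1534^2 = 2353156 ≡ 877
1109 = 1024 + 64 + 16 + 4 + 1, so h^1109 ≡ 877·731·220·1461·411 ≡ 557 (mod 1679)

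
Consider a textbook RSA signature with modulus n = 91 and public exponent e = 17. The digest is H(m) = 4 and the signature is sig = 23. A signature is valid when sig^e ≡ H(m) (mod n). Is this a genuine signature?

sig^2 ≡ 23^2 = 529 ≡ 74
sig^4 ≡ 74^2 = 5476 ≡ 16
sig^8 ≡ 16^2 = 256 ≡ 74
sig^16 ≡ 74^2 = 5476 ≡ 16
17 = 16 + 1, so sig^17 ≡ 16·23 ≡ 4 (mod 91)
sig^17 mod 91 = 4 matches H(m).

genuine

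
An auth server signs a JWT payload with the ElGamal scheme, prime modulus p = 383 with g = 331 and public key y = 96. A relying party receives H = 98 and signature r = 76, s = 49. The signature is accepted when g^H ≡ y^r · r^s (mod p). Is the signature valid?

invalid

Left side g^H mod p:
331^98 mod 383 = 343
Right side y^r · r^s mod p:
96^76 mod 383 = 361
76^49 mod 383 = 8
361·8 = 2888 ≡ 207 (mod 383)
343 ≠ 207, so verification fails.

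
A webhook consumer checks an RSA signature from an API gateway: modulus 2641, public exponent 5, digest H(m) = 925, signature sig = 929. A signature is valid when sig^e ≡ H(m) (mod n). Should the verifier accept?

reject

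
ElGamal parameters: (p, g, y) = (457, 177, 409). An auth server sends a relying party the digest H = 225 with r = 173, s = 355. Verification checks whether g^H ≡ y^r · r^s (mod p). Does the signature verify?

Left side g^H mod p:
177^225 mod 457 = 183
Right side y^r · r^s mod p:
409^173 mod 457 = 214
173^355 mod 457 = 208
214·208 = 44512 ≡ 183 (mod 457)
183 ≡ 183 (mod 457), so the signature is genuine.

verifies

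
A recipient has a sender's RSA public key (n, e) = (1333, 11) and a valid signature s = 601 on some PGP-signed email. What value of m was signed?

s^2 ≡ 601^2 = 361201 ≡ 1291
s^4 ≡ 1291^2 = 1666681 ≡ 431
s^8 ≡ 431^2 = 185761 ≡ 474
11 = 8 + 2 + 1, so s^11 ≡ 474·1291·601 ≡ 300 (mod 1333)

300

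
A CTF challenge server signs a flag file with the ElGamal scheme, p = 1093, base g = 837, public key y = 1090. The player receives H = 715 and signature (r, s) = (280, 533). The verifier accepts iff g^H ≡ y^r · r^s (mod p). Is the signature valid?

valid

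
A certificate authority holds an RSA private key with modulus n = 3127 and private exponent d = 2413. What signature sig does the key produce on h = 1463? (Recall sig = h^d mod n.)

1009

Squares mod 3127: h^1≡1463, h^2≡1501, h^4≡1561, h^8≡788, h^16≡1798, h^32≡2613, h^64≡1528, h^128≡2042, h^256≡1473, h^512≡2718, h^1024≡1550, h^2048≡964
2413 = 2048 + 256 + 64 + 32 + 8 + 4 + 1, so h^2413 ≡ 964·1473·1528·2613·788·1561·1463 ≡ 1009 (mod 3127)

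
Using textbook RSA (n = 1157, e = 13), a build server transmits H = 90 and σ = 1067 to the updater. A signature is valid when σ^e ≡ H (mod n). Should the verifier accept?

Squares mod 1157: σ^1≡1067, σ^2≡1, σ^4≡1, σ^8≡1
13 = 8 + 4 + 1, so σ^13 ≡ 1·1·1067 ≡ 1067 (mod 1157)
σ^13 mod 1157 = 1067, but H = 90.

reject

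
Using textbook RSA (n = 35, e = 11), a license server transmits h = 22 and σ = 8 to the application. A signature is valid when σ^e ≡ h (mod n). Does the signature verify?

σ^11 mod 35 = 22
σ^11 mod 35 = 22 matches h.

verifies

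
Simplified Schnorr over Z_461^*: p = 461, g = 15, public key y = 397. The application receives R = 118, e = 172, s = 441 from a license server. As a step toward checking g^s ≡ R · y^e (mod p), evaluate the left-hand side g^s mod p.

Squares mod 461: 15^1≡15, 15^2≡225, 15^4≡376, 15^8≡310, 15^16≡212, 15^32≡227, 15^64≡358, 15^128≡6, 15^256≡36
441 = 256 + 128 + 32 + 16 + 8 + 1, so 15^441 ≡ 36·6·227·212·310·15 ≡ 247 (mod 461)

247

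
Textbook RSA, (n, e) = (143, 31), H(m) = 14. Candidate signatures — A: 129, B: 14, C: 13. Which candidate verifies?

Candidate A: Squares mod 143: 129^1≡129, 129^2≡53, 129^4≡92, 129^8≡27, 129^16≡14; 31 = 16 + 8 + 4 + 2 + 1, so 129^31 ≡ 14·27·92·53·129 ≡ 129 (mod 143)
Candidate B: Squares mod 143: 14^1≡14, 14^2≡53, 14^4≡92, 14^8≡27, 14^16≡14; 31 = 16 + 8 + 4 + 2 + 1, so 14^31 ≡ 14·27·92·53·14 ≡ 14 (mod 143)
  → matches H(m) = 14
Candidate C: Squares mod 143: 13^1≡13, 13^2≡26, 13^4≡104, 13^8≡91, 13^16≡130; 31 = 16 + 8 + 4 + 2 + 1, so 13^31 ≡ 130·91·104·26·13 ≡ 13 (mod 143)

B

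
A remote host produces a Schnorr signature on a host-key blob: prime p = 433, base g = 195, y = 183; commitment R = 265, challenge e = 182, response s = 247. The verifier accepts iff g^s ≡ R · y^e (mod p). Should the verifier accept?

accept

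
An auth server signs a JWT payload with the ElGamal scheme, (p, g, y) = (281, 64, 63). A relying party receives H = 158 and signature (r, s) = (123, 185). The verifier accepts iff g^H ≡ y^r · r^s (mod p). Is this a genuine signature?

genuine

Left side g^H mod p:
Squares mod 281: 64^1≡64, 64^2≡162, 64^4≡111, 64^8≡238, 64^16≡163, 64^32≡155, 64^64≡140, 64^128≡211
158 = 128 + 16 + 8 + 4 + 2, so 64^158 ≡ 211·163·238·111·162 ≡ 273 (mod 281)
Right side y^r · r^s mod p:
Squares mod 281: 63^1≡63, 63^2≡35, 63^4≡101, 63^8≡85, 63^16≡200, 63^32≡98, 63^64≡50
123 = 64 + 32 + 16 + 8 + 2 + 1, so 63^123 ≡ 50·98·200·85·35·63 ≡ 256 (mod 281)
Squares mod 281: 123^1≡123, 123^2≡236, 123^4≡58, 123^8≡273, 123^16≡64, 123^32≡162, 123^64≡111, 123^128≡238
185 = 128 + 32 + 16 + 8 + 1, so 123^185 ≡ 238·162·64·273·123 ≡ 79 (mod 281)
256·79 = 20224 ≡ 273 (mod 281)
273 ≡ 273 (mod 281), so the signature is genuine.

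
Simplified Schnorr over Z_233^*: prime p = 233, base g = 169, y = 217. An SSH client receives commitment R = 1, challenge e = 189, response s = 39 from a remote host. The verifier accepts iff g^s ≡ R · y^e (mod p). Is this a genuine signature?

genuine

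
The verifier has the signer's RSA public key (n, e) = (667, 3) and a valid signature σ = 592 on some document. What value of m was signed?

σ^2 ≡ 592^2 = 350464 ≡ 289
3 = 2 + 1, so σ^3 ≡ 289·592 ≡ 336 (mod 667)

336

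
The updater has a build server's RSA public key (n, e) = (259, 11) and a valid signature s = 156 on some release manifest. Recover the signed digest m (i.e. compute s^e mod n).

88

s^2 ≡ 156^2 = 24336 ≡ 249
s^4 ≡ 249^2 = 62001 ≡ 100
s^8 ≡ 100^2 = 10000 ≡ 158
11 = 8 + 2 + 1, so s^11 ≡ 158·249·156 ≡ 88 (mod 259)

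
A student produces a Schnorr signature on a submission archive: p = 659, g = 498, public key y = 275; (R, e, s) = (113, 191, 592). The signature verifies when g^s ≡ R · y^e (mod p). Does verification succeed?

fails

g^s mod p:
Squares mod 659: 498^1≡498, 498^2≡220, 498^4≡293, 498^8≡179, 498^16≡409, 498^32≡554, 498^64≡481, 498^128≡52, 498^256≡68, 498^512≡11
592 = 512 + 64 + 16, so 498^592 ≡ 11·481·409 ≡ 522 (mod 659)
R · y^e mod p:
Squares mod 659: 275^1≡275, 275^2≡499, 275^4≡558, 275^8≡316, 275^16≡347, 275^32≡471, 275^64≡417, 275^128≡572
191 = 128 + 32 + 16 + 8 + 4 + 2 + 1, so 275^191 ≡ 572·471·347·316·558·499·275 ≡ 182 (mod 659)
113·182 = 20566 ≡ 137 (mod 659)
522 ≠ 137; the check fails.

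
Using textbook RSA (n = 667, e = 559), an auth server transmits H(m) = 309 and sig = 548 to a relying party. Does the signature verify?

verifies

Squares mod 667: sig^1≡548, sig^2≡154, sig^4≡371, sig^8≡239, sig^16≡426, sig^32≡52, sig^64≡36, sig^128≡629, sig^256≡110, sig^512≡94
559 = 512 + 32 + 8 + 4 + 2 + 1, so sig^559 ≡ 94·52·239·371·154·548 ≡ 309 (mod 667)
Since 309 equals the digest 309, verification succeeds.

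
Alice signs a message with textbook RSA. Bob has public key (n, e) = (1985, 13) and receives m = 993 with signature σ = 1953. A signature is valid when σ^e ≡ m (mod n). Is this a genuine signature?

genuine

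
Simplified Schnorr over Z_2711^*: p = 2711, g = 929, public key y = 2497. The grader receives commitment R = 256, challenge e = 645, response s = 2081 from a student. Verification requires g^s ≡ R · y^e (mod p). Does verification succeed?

fails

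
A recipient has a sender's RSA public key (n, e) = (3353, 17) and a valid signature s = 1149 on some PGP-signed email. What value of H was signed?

s^2 ≡ 1149^2 = 1320201 ≡ 2472
s^4 ≡ 2472^2 = 6110784 ≡ 1618
s^8 ≡ 1618^2 = 2617924 ≡ 2584
s^16 ≡ 2584^2 = 6677056 ≡ 1233
17 = 16 + 1, so s^17 ≡ 1233·1149 ≡ 1751 (mod 3353)

1751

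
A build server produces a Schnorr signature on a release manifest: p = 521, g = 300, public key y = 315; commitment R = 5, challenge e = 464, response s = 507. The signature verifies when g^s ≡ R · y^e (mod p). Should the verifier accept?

reject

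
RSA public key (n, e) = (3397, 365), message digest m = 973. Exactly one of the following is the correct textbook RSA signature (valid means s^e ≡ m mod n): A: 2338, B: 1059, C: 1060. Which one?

Candidate A: Squares mod 3397: 2338^1≡2338, 2338^2≡471, 2338^4≡1036, 2338^8≡3241, 2338^16≡557, 2338^32≡1122, 2338^64≡1994, 2338^128≡1546, 2338^256≡2025; 365 = 256 + 64 + 32 + 8 + 4 + 1, so 2338^365 ≡ 2025·1994·1122·3241·1036·2338 ≡ 2424 (mod 3397)
Candidate B: Squares mod 3397: 1059^1≡1059, 1059^2≡471, 1059^4≡1036, 1059^8≡3241, 1059^16≡557, 1059^32≡1122, 1059^64≡1994, 1059^128≡1546, 1059^256≡2025; 365 = 256 + 64 + 32 + 8 + 4 + 1, so 1059^365 ≡ 2025·1994·1122·3241·1036·1059 ≡ 973 (mod 3397)
  → matches m = 973
Candidate C: Squares mod 3397: 1060^1≡1060, 1060^2≡2590, 1060^4≡2422, 1060^8≡2862, 1060^16≡877, 1060^32≡1407, 1060^64≡2595, 1060^128≡1171, 1060^256≡2250; 365 = 256 + 64 + 32 + 8 + 4 + 1, so 1060^365 ≡ 2250·2595·1407·2862·2422·1060 ≡ 191 (mod 3397)

B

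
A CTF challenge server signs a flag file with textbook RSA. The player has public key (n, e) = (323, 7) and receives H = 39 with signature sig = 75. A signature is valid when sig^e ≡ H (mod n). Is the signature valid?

invalid

sig^2 ≡ 75^2 = 5625 ≡ 134
sig^4 ≡ 134^2 = 17956 ≡ 191
7 = 4 + 2 + 1, so sig^7 ≡ 191·134·75 ≡ 284 (mod 323)
The recovered value 284 does not match the digest 39.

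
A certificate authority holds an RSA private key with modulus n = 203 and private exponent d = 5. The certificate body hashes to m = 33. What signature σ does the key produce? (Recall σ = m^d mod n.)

38

Squares mod 203: m^1≡33, m^2≡74, m^4≡198
5 = 4 + 1, so m^5 ≡ 198·33 ≡ 38 (mod 203)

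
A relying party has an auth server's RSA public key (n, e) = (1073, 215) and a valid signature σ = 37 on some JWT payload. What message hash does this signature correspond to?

814

σ^2 ≡ 37^2 = 1369 ≡ 296
σ^4 ≡ 296^2 = 87616 ≡ 703
σ^8 ≡ 703^2 = 494209 ≡ 629
σ^16 ≡ 629^2 = 395641 ≡ 777
σ^32 ≡ 777^2 = 603729 ≡ 703
σ^64 ≡ 703^2 = 494209 ≡ 629
σ^128 ≡ 629^2 = 395641 ≡ 777
215 = 128 + 64 + 16 + 4 + 2 + 1, so σ^215 ≡ 777·629·777·703·296·37 ≡ 814 (mod 1073)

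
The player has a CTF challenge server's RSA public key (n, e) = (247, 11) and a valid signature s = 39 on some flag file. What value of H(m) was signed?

39

Squares mod 247: s^1≡39, s^2≡39, s^4≡39, s^8≡39
11 = 8 + 2 + 1, so s^11 ≡ 39·39·39 ≡ 39 (mod 247)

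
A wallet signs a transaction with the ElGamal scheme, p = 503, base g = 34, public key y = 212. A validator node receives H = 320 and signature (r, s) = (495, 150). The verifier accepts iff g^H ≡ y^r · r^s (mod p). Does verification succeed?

fails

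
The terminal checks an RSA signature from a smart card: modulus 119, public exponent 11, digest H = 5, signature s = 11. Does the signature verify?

s^2 ≡ 11^2 = 121 ≡ 2
s^4 ≡ 2^2 = 4
s^8 ≡ 4^2 = 16
11 = 8 + 2 + 1, so s^11 ≡ 16·2·11 ≡ 114 (mod 119)
The recovered value 114 does not match the digest 5.

does not verify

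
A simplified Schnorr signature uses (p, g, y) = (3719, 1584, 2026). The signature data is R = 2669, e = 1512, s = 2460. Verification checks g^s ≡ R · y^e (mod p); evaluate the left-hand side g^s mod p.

Squares mod 3719: 1584^1≡1584, 1584^2≡2450, 1584^4≡34, 1584^8≡1156, 1584^16≡1215, 1584^32≡3501, 1584^64≡2896, 1584^128≡471, 1584^256≡2420, 1584^512≡2694, 1584^1024≡1867, 1584^2048≡986
2460 = 2048 + 256 + 128 + 16 + 8 + 4, so 1584^2460 ≡ 986·2420·471·1215·1156·34 ≡ 3517 (mod 3719)

3517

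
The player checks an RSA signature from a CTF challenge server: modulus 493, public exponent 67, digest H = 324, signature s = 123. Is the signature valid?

s^2 ≡ 123^2 = 15129 ≡ 339
s^4 ≡ 339^2 = 114921 ≡ 52
s^8 ≡ 52^2 = 2704 ≡ 239
s^16 ≡ 239^2 = 57121 ≡ 426
s^32 ≡ 426^2 = 181476 ≡ 52
s^64 ≡ 52^2 = 2704 ≡ 239
67 = 64 + 2 + 1, so s^67 ≡ 239·339·123 ≡ 81 (mod 493)
s^67 mod 493 = 81, but H = 324.

invalid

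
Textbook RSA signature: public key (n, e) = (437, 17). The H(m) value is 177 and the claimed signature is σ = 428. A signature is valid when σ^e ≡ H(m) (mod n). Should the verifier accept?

reject

σ^2 ≡ 428^2 = 183184 ≡ 81
σ^4 ≡ 81^2 = 6561 ≡ 6
σ^8 ≡ 6^2 = 36
σ^16 ≡ 36^2 = 1296 ≡ 422
17 = 16 + 1, so σ^17 ≡ 422·428 ≡ 135 (mod 437)
135 ≠ 177, so verification fails.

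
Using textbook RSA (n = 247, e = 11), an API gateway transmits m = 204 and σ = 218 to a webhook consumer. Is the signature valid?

Squares mod 247: σ^1≡218, σ^2≡100, σ^4≡120, σ^8≡74
11 = 8 + 2 + 1, so σ^11 ≡ 74·100·218 ≡ 43 (mod 247)
The recovered value 43 does not match the digest 204.

invalid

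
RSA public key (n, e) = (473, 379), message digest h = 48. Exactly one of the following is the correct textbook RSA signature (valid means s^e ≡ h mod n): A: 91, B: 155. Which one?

Candidate A: 91^379 mod 473 = 48
  → matches h = 48
Candidate B: 155^379 mod 473 = 155

A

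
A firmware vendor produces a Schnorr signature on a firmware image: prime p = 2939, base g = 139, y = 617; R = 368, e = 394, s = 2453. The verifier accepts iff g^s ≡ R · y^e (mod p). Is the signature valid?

g^s mod p:
Squares mod 2939: 139^1≡139, 139^2≡1687, 139^4≡1017, 139^8≡2700, 139^16≡1280, 139^32≡1377, 139^64≡474, 139^128≡1312, 139^256≡2029, 139^512≡2241, 139^1024≡2269, 139^2048≡2172
2453 = 2048 + 256 + 128 + 16 + 4 + 1, so 139^2453 ≡ 2172·2029·1312·1280·1017·139 ≡ 2045 (mod 2939)
R · y^e mod p:
Squares mod 2939: 617^1≡617, 617^2≡1558, 617^4≡2689, 617^8≡781, 617^16≡1588, 617^32≡82, 617^64≡846, 617^128≡1539, 617^256≡2626
394 = 256 + 128 + 8 + 2, so 617^394 ≡ 2626·1539·781·1558 ≡ 333 (mod 2939)
368·333 = 122544 ≡ 2045 (mod 2939)
2045 ≡ 2045 (mod 2939); signature holds.

valid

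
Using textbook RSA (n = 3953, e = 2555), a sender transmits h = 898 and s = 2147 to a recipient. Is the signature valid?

valid

s^2 ≡ 2147^2 = 4609609 ≡ 411
s^4 ≡ 411^2 = 168921 ≡ 2895
s^8 ≡ 2895^2 = 8381025 ≡ 665
s^16 ≡ 665^2 = 442225 ≡ 3442
s^32 ≡ 3442^2 = 11847364 ≡ 223
s^64 ≡ 223^2 = 49729 ≡ 2293
s^128 ≡ 2293^2 = 5257849 ≡ 359
s^256 ≡ 359^2 = 128881 ≡ 2385
s^512 ≡ 2385^2 = 5688225 ≡ 3811
s^1024 ≡ 3811^2 = 14523721 ≡ 399
s^2048 ≡ 399^2 = 159201 ≡ 1081
2555 = 2048 + 256 + 128 + 64 + 32 + 16 + 8 + 2 + 1, so s^2555 ≡ 1081·2385·359·2293·223·3442·665·411·2147 ≡ 898 (mod 3953)
s^2555 mod 3953 = 898 matches h.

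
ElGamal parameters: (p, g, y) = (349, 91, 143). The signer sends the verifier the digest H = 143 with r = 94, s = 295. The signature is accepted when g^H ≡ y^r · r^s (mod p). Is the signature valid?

Left side g^H mod p:
91^2 = 8281 ≡ 254
91^4 ≡ 254^2 = 64516 ≡ 300
91^8 ≡ 300^2 = 90000 ≡ 307
91^16 ≡ 307^2 = 94249 ≡ 19
91^32 ≡ 19^2 = 361 ≡ 12
91^64 ≡ 12^2 = 144
91^128 ≡ 144^2 = 20736 ≡ 145
143 = 128 + 8 + 4 + 2 + 1, so 91^143 ≡ 145·307·300·254·91 ≡ 153 (mod 349)
Right side y^r · r^s mod p:
143^2 = 20449 ≡ 207
143^4 ≡ 207^2 = 42849 ≡ 271
143^8 ≡ 271^2 = 73441 ≡ 151
143^16 ≡ 151^2 = 22801 ≡ 116
143^32 ≡ 116^2 = 13456 ≡ 194
143^64 ≡ 194^2 = 37636 ≡ 293
94 = 64 + 16 + 8 + 4 + 2, so 143^94 ≡ 293·116·151·271·207 ≡ 106 (mod 349)
94^2 = 8836 ≡ 111
94^4 ≡ 111^2 = 12321 ≡ 106
94^8 ≡ 106^2 = 11236 ≡ 68
94^16 ≡ 68^2 = 4624 ≡ 87
94^32 ≡ 87^2 = 7569 ≡ 240
94^64 ≡ 240^2 = 57600 ≡ 15
94^128 ≡ 15^2 = 225
94^256 ≡ 225^2 = 50625 ≡ 20
295 = 256 + 32 + 4 + 2 + 1, so 94^295 ≡ 20·240·106·111·94 ≡ 116 (mod 349)
106·116 = 12296 ≡ 81 (mod 349)
153 ≠ 81, so verification fails.

invalid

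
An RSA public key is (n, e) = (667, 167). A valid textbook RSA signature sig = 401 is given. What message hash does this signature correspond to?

429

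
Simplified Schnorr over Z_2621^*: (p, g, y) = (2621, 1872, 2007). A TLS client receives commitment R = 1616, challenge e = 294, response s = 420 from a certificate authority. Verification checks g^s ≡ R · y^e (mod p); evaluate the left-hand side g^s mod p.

1872^420 mod 2621 = 1221

1221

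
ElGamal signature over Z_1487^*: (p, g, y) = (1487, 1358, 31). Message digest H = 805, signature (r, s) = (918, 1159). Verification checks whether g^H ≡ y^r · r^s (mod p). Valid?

Left side g^H mod p:
Squares mod 1487: 1358^1≡1358, 1358^2≡284, 1358^4≡358, 1358^8≡282, 1358^16≡713, 1358^32≡1302, 1358^64≡24, 1358^128≡576, 1358^256≡175, 1358^512≡885
805 = 512 + 256 + 32 + 4 + 1, so 1358^805 ≡ 885·175·1302·358·1358 ≡ 775 (mod 1487)
Right side y^r · r^s mod p:
Squares mod 1487: 31^1≡31, 31^2≡961, 31^4≡94, 31^8≡1401, 31^16≡1448, 31^32≡34, 31^64≡1156, 31^128≡1010, 31^256≡18, 31^512≡324
918 = 512 + 256 + 128 + 16 + 4 + 2, so 31^918 ≡ 324·18·1010·1448·94·961 ≡ 17 (mod 1487)
Squares mod 1487: 918^1≡918, 918^2≡1082, 918^4≡455, 918^8≡332, 918^16≡186, 918^32≡395, 918^64≡1377, 918^128≡204, 918^256≡1467, 918^512≡400, 918^1024≡891
1159 = 1024 + 128 + 4 + 2 + 1, so 918^1159 ≡ 891·204·455·1082·918 ≡ 308 (mod 1487)
17·308 = 5236 ≡ 775 (mod 1487)
775 ≡ 775 (mod 1487), so the signature is genuine.

yes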